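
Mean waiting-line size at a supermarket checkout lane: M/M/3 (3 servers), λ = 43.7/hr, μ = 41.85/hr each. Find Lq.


a = λ/μ = 1.0442; ρ = a/3 = 0.3481
P₀ = 0.347166
Lq = P₀·a^c·ρ / (c!·(1−ρ)²) = 0.347166·1.13857·0.3481/(6·0.42501)
= 0.05395

Final: 0.05395


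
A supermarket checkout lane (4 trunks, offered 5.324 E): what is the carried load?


B(4,5.324) = 0.423087 (Erlang-B)
Carried load = a(1 − B) = 5.324·(1 − 0.423087) = 5.324·0.576913 = 3.0715 E

Final: 3.0715 Erlangs


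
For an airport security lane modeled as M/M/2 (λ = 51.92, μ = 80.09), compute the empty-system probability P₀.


a = λ/μ = 51.92/80.09 = 0.6483; ρ = a/c = 0.3241
Σ_{k=0}^{1} a^k/k! (terms k=0..1) = 1.00000 + 0.64827 = 1.64827
Tail: a^2/(2!(1−ρ)) = 0.42025/(2·0.6759) = 0.31090
P₀ = 1/(1.64827 + 0.31090) = 1/1.95917 = 0.510420

Final: 0.510420


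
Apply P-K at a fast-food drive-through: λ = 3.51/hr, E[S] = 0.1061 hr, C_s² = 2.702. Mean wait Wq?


ρ = λ·E[S] = 3.51·0.1061 = 0.3724
E[S²] = E[S]²(1+C_s²) = 0.1061²·(1+2.702) = 0.041674
Wq = λ·E[S²]/(2(1−ρ)) = 3.51·0.041674/(2·0.6276) = 0.11654 hr

Final: 0.11654 hr


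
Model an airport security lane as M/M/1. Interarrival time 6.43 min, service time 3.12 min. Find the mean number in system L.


λ = 60/6.43 = 9.3313 /hr
μ = 60/3.12 = 19.2308 /hr
ρ = λ/μ = 9.3313/19.2308 = 0.4852
L = ρ/(1−ρ) = 0.4852/0.5148 = 0.9426

Final: 0.9426


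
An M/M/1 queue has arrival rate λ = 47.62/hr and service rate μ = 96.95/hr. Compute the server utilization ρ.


ρ = λ/μ = 47.62/96.95 = 0.4912

Final: 0.4912


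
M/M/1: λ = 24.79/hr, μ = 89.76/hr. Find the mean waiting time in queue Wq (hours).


ρ = 24.79/89.76 = 0.2762
Wq = ρ/(μ−λ) = 0.2762/(89.76 − 24.79) = 0.2762/64.97 = 0.004251 hr

Final: 0.004251 hr


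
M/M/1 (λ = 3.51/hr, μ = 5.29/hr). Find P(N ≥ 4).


ρ = 3.51/5.29 = 0.6635
P(N ≥ n) = ρ^n = 0.6635^4 = 0.193823

Final: 0.193823


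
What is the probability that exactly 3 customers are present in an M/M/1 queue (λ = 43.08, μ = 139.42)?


ρ = 43.08/139.42 = 0.3090
P_n = (1−ρ)·ρ^n = (1 − 0.3090)·0.3090^3 = 0.6910·0.029502 = 0.020386

Final: 0.020386


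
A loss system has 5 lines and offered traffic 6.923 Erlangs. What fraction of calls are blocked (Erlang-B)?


B(c,a) = (a^c/c!) / Σ_{k=0}^{c} a^k/k!
a^5/5! = 132.522742
Σ terms (k=0..5): 1.00000 + 6.92300 + 23.96396 + 55.30084 + 95.71193 + 132.52274 = 315.422481
B = 132.522742/315.422481 = 0.420144

Final: 0.420144


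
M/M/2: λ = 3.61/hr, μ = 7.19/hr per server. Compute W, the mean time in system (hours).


a = 0.5021; ρ = 0.2510; P₀ = 0.598666
Lq = P₀·a^c·ρ/(c!(1−ρ)²) = 0.03377
Wq = Lq/λ = 0.03377/3.61 = 0.009355 hr
W = Wq + 1/μ = 0.009355 + 0.13908 = 0.14844 hr

Final: 0.14844 hr


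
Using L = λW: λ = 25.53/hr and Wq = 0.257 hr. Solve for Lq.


Lq = λWq = 25.53·0.257 = 6.5612

Final: 6.5612


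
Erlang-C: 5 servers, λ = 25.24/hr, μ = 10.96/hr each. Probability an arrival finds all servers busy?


a = λ/μ = 2.3029; ρ = a/5 = 0.4606
P₀ = 0.098398 (from M/M/c formula)
C(c,a) = [a^c/(c!(1−ρ))]·P₀ = [64.77300/(120·0.5394)]·0.098398
= 1.00067·0.098398 = 0.098463

Final: 0.098463


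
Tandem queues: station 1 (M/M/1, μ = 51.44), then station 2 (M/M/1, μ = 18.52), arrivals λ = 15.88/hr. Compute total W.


Each node sees arrival rate λ = 15.88/hr (tandem ⇒ throughput preserved).
W₁ = 1/(μ₁−λ) = 1/(51.44−15.88) = 0.02812 hr
W₂ = 1/(μ₂−λ) = 1/(18.52−15.88) = 0.37879 hr
W_total = W₁ + W₂ = 0.02812 + 0.37879 = 0.40691 hr

Final: 0.40691 hr


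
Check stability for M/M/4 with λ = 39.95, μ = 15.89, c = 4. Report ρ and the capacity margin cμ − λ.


Total capacity cμ = 4·15.89 = 63.56/hr
ρ = λ/(cμ) = 39.95/63.56 = 0.6285
Stable ⇔ ρ < 1: YES
Spare capacity = cμ − λ = 63.56 − 39.95 = 23.61/hr

Final: ρ = 0.6285; stable; margin = 23.61/hr


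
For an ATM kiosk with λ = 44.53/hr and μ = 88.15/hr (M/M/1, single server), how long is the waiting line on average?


ρ = 44.53/88.15 = 0.5052
Lq = ρ²/(1−ρ) = 0.2552/0.4948 = 0.5157

Final: 0.5157


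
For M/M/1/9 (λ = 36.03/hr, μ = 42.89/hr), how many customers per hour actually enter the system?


ρ = 0.8401; P_K = (1−ρ)ρ^9/(1−ρ^10) = 0.040392
λ_eff = λ(1 − P_K) = 36.03·(1 − 0.040392) = 36.03·0.959608 = 34.5747 /hr

Final: 34.5747 /hr


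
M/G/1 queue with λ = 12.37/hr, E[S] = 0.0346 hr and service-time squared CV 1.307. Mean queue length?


ρ = λ·E[S] = 12.37·0.0346 = 0.4280
Lq = ρ²(1+C_s²)/(2(1−ρ)) = 0.1832·(1+1.307)/(2·0.5720)
= 0.1832·2.3070/1.1440 = 0.36942

Final: 0.36942


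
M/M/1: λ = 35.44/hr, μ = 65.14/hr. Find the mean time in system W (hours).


W = 1/(μ−λ) = 1/(65.14 − 35.44) = 1/29.70 = 0.03367 hr

Final: 0.03367 hr


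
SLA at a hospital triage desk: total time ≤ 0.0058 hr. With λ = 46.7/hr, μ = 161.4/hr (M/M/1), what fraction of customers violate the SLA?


W ~ Exponential(μ−λ) for M/M/1.
μ − λ = 161.4 − 46.7 = 114.7000
P(W > t) = e^{−(μ−λ)t} = e^{−0.6653} = 0.514140

Final: 0.514140


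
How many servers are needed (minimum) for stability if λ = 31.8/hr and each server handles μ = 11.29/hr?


Stability requires cμ > λ ⇔ c > λ/μ.
λ/μ = 31.8/11.29 = 2.8167
Minimum integer c = ⌊2.8167⌋ + 1 = 3
Check: 3·11.29 = 33.87 > 31.8, while 2·11.29 = 22.58 ≤ 31.8

Final: 3 servers


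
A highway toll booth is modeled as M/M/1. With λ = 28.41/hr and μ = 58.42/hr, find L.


ρ = λ/μ = 28.41/58.42 = 0.4863
L = ρ/(1−ρ) = 0.4863/(1 − 0.4863) = 0.4863/0.5137 = 0.9467

Final: 0.9467


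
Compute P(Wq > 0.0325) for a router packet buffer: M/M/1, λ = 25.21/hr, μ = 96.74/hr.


ρ = 25.21/96.74 = 0.2606
P(Wq > t) = ρ·e^{−(μ−λ)t} = 0.2606·e^{−2.3247}
= 0.2606·0.097810 = 0.025489

Final: 0.025489


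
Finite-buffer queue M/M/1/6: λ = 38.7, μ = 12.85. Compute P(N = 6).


ρ = λ/μ = 38.7/12.85 = 3.0117
P_K = (1−ρ)ρ^K/(1−ρ^(K+1)) = (-2.0117·746.185876)/(1 − 2247.267968)
= -1501.082092/-2246.267968 = 0.668256

Final: 0.668256


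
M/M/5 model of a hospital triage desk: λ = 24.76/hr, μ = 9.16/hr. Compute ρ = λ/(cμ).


ρ = λ/(cμ) = 24.76/(5·9.16) = 24.76/45.80 = 0.5406

Final: 0.5406


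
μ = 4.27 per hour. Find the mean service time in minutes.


Mean service time = 1/μ = 1/4.27 hour = 0.23419 hour
In minutes: 0.23419 × 60 = 14.0515 min

Final: 14.0515 min


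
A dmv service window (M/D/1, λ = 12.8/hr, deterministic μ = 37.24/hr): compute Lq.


ρ = 12.8/37.24 = 0.3437
M/D/1: Lq = ρ²/(2(1−ρ)) = 0.1181/(2·0.6563) = 0.09001

Final: 0.09001


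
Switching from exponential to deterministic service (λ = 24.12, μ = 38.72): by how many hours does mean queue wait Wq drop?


ρ = 24.12/38.72 = 0.6229
Wq(M/M/1) = ρ/(μ−λ) = 0.6229/14.60 = 0.04267 hr
Wq(M/D/1) = ρ/(2(μ−λ)) = 0.02133 hr
Savings = 0.04267 − 0.02133 = 0.02133 hr

Final: 0.02133 hr


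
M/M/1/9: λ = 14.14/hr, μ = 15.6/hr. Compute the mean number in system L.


ρ = 14.14/15.6 = 0.9064
L = ρ[1 − (K+1)ρ^K + Kρ^(K+1)] / [(1−ρ)(1−ρ^(K+1))]
Numerator: 0.9064·(1 − 10·0.412975 + 9·0.374324) = 0.216790
Denominator: (0.09359)·(0.625676) = 0.058557
L = 0.216790/0.058557 = 3.7022

Final: 3.7022


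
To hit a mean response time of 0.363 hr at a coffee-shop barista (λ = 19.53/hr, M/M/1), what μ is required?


W = 1/(μ−λ) ⇒ μ − λ = 1/W = 1/0.363 = 2.7548
μ = λ + 1/W = 19.53 + 2.7548 = 22.2848 per hr

Final: 22.2848 /hr


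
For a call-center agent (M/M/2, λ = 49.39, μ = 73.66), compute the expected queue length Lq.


a = λ/μ = 0.6705; ρ = a/2 = 0.3353
P₀ = 0.497839
Lq = P₀·a^c·ρ / (c!·(1−ρ)²) = 0.497839·0.44959·0.3353/(2·0.44188)
= 0.08491

Final: 0.08491


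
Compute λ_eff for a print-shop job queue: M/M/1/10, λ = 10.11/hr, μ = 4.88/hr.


ρ = 2.0717; P_K = (1−ρ)ρ^10/(1−ρ^11) = 0.517481
λ_eff = λ(1 − P_K) = 10.11·(1 − 0.517481) = 10.11·0.482519 = 4.8783 /hr

Final: 4.8783 /hr


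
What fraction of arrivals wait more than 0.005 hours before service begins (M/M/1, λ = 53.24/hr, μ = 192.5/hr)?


ρ = 53.24/192.5 = 0.2766
P(Wq > t) = ρ·e^{−(μ−λ)t} = 0.2766·e^{−0.6963}
= 0.2766·0.498426 = 0.137850

Final: 0.137850


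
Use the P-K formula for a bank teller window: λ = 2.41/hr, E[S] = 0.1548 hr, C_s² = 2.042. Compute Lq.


ρ = λ·E[S] = 2.41·0.1548 = 0.3731
Lq = ρ²(1+C_s²)/(2(1−ρ)) = 0.1392·(1+2.042)/(2·0.6269)
= 0.1392·3.0420/1.2539 = 0.33766

Final: 0.33766


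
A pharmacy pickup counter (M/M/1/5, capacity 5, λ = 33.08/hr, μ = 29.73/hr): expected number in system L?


ρ = 33.08/29.73 = 1.1127
L = ρ[1 − (K+1)ρ^K + Kρ^(K+1)] / [(1−ρ)(1−ρ^(K+1))]
Numerator: 1.1127·(1 − 6·1.705505 + 5·1.897682) = 0.284160
Denominator: (-0.1127)·(-0.897682) = 0.101152
L = 0.284160/0.101152 = 2.8093

Final: 2.8093


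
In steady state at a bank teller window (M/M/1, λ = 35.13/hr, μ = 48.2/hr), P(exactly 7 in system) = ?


ρ = 35.13/48.2 = 0.7288
P_n = (1−ρ)·ρ^n = (1 − 0.7288)·0.7288^7 = 0.2712·0.109249 = 0.029624

Final: 0.029624


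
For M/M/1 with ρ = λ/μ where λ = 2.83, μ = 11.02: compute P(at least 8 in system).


ρ = 2.83/11.02 = 0.2568
P(N ≥ n) = ρ^n = 0.2568^8 = 0.00001892

Final: 0.00001892


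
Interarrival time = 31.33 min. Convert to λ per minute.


λ = 1/(interarrival time) in consistent units.
1 minute = 1 min, so λ = 1/31.33 = 0.03192 per minute

Final: 0.03192 /min


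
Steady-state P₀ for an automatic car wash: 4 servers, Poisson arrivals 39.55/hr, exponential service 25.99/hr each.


a = λ/μ = 39.55/25.99 = 1.5217; ρ = a/c = 0.3804
Σ_{k=0}^{3} a^k/k! (terms k=0..3) = 1.00000 + 1.52174 + 1.15784 + 0.58731 = 4.26690
Tail: a^4/(4!(1−ρ)) = 5.36242/(24·0.6196) = 0.36063
P₀ = 1/(4.26690 + 0.36063) = 1/4.62753 = 0.216098

Final: 0.216098


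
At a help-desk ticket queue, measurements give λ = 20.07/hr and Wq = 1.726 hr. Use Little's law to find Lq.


Lq = λWq = 20.07·1.726 = 34.6408

Final: 34.6408


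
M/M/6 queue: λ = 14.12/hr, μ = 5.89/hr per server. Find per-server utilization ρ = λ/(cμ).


ρ = λ/(cμ) = 14.12/(6·5.89) = 14.12/35.34 = 0.3995

Final: 0.3995


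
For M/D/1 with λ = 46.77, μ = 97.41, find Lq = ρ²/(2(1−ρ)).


ρ = 46.77/97.41 = 0.4801
M/D/1: Lq = ρ²/(2(1−ρ)) = 0.2305/(2·0.5199) = 0.22172

Final: 0.22172


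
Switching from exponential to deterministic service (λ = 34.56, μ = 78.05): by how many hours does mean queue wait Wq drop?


ρ = 34.56/78.05 = 0.4428
Wq(M/M/1) = ρ/(μ−λ) = 0.4428/43.49 = 0.01018 hr
Wq(M/D/1) = ρ/(2(μ−λ)) = 0.005091 hr
Savings = 0.01018 − 0.005091 = 0.005091 hr

Final: 0.005091 hr


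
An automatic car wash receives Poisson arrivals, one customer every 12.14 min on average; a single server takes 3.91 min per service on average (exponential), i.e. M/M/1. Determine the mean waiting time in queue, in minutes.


λ = 60/12.14 = 4.9423 /hr
μ = 60/3.91 = 15.3453 /hr
ρ = λ/μ = 4.9423/15.3453 = 0.3221
Wq = ρ/(μ−λ) = 0.3221/(15.3453−4.9423) = 0.03096 hr
In minutes: 0.03096·60 = 1.858 min

Final: 1.858 min


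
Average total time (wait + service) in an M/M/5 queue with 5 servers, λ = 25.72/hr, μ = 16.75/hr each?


a = 1.5355; ρ = 0.3071; P₀ = 0.214954
Lq = P₀·a^c·ρ/(c!(1−ρ)²) = 0.009781
Wq = Lq/λ = 0.009781/25.72 = 0.0003803 hr
W = Wq + 1/μ = 0.0003803 + 0.05970 = 0.06008 hr

Final: 0.06008 hr


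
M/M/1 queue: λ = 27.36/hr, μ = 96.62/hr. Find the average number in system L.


ρ = λ/μ = 27.36/96.62 = 0.2832
L = ρ/(1−ρ) = 0.2832/(1 − 0.2832) = 0.2832/0.7168 = 0.3950

Final: 0.3950


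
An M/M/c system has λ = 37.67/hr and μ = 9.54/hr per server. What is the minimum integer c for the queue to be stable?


Stability requires cμ > λ ⇔ c > λ/μ.
λ/μ = 37.67/9.54 = 3.9486
Minimum integer c = ⌊3.9486⌋ + 1 = 4
Check: 4·9.54 = 38.16 > 37.67, while 3·9.54 = 28.62 ≤ 37.67

Final: 4 servers


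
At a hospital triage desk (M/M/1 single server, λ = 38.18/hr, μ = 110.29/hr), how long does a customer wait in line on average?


ρ = 38.18/110.29 = 0.3462
Wq = ρ/(μ−λ) = 0.3462/(110.29 − 38.18) = 0.3462/72.11 = 0.004801 hr

Final: 0.004801 hr


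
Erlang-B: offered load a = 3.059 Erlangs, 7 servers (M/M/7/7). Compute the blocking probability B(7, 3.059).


B(c,a) = (a^c/c!) / Σ_{k=0}^{c} a^k/k!
a^7/7! = 0.497308
Σ terms (k=0..7): 1.00000 + 3.05900 + 4.67874 + 4.77076 + 3.64844 + 2.23211 + 1.13801 + 0.49731 = 21.024358
B = 0.497308/21.024358 = 0.023654

Final: 0.023654


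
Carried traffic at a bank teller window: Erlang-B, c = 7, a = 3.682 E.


B(7,3.682) = 0.047456 (Erlang-B)
Carried load = a(1 − B) = 3.682·(1 − 0.047456) = 3.682·0.952544 = 3.5073 E

Final: 3.5073 Erlangs


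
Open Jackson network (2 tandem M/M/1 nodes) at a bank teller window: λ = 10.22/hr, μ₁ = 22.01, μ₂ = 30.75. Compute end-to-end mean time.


Each node sees arrival rate λ = 10.22/hr (tandem ⇒ throughput preserved).
W₁ = 1/(μ₁−λ) = 1/(22.01−10.22) = 0.08482 hr
W₂ = 1/(μ₂−λ) = 1/(30.75−10.22) = 0.04871 hr
W_total = W₁ + W₂ = 0.08482 + 0.04871 = 0.13353 hr

Final: 0.13353 hr


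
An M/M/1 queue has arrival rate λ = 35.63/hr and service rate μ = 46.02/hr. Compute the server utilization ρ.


ρ = λ/μ = 35.63/46.02 = 0.7742

Final: 0.7742


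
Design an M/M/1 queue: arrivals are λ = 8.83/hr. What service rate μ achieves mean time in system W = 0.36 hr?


W = 1/(μ−λ) ⇒ μ − λ = 1/W = 1/0.36 = 2.7778
μ = λ + 1/W = 8.83 + 2.7778 = 11.6078 per hr

Final: 11.6078 /hr


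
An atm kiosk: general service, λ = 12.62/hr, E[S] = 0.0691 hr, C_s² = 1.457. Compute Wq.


ρ = λ·E[S] = 12.62·0.0691 = 0.8720
E[S²] = E[S]²(1+C_s²) = 0.0691²·(1+1.457) = 0.011732
Wq = λ·E[S²]/(2(1−ρ)) = 12.62·0.011732/(2·0.1280) = 0.57853 hr

Final: 0.57853 hr


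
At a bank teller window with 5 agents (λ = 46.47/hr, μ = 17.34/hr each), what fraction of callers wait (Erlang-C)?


a = λ/μ = 2.6799; ρ = a/5 = 0.5360
P₀ = 0.066178 (from M/M/c formula)
C(c,a) = [a^c/(c!(1−ρ))]·P₀ = [138.23496/(120·0.4640)]·0.066178
= 2.48259·0.066178 = 0.164294

Final: 0.164294


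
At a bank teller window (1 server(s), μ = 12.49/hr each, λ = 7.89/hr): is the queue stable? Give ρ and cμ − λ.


Total capacity cμ = 1·12.49 = 12.49/hr
ρ = λ/(cμ) = 7.89/12.49 = 0.6317
Stable ⇔ ρ < 1: YES
Spare capacity = cμ − λ = 12.49 − 7.89 = 4.60/hr

Final: ρ = 0.6317; stable; margin = 4.60/hr


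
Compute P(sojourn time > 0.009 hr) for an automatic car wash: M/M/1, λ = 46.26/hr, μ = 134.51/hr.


W ~ Exponential(μ−λ) for M/M/1.
μ − λ = 134.51 − 46.26 = 88.2500
P(W > t) = e^{−(μ−λ)t} = e^{−0.7942} = 0.451920

Final: 0.451920


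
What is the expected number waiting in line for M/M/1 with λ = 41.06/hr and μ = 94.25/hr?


ρ = 41.06/94.25 = 0.4356
Lq = ρ²/(1−ρ) = 0.1898/0.5644 = 0.3363

Final: 0.3363


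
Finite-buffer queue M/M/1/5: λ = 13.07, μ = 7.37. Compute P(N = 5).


ρ = λ/μ = 13.07/7.37 = 1.7734
P_K = (1−ρ)ρ^K/(1−ρ^(K+1)) = (-0.7734·17.540441)/(1 − 31.106317)
= -13.565877/-30.106317 = 0.450599

Final: 0.450599


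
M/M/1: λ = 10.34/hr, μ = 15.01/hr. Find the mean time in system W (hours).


W = 1/(μ−λ) = 1/(15.01 − 10.34) = 1/4.67 = 0.2141 hr

Final: 0.2141 hr


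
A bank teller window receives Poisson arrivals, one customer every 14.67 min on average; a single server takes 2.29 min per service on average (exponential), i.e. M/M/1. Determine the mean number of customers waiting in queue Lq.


λ = 60/14.67 = 4.0900 /hr
μ = 60/2.29 = 26.2009 /hr
ρ = λ/μ = 4.0900/26.2009 = 0.1561
Lq = ρ²/(1−ρ) = 0.02437/0.8439 = 0.02887

Final: 0.02887


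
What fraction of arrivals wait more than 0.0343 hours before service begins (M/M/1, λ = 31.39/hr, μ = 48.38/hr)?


ρ = 31.39/48.38 = 0.6488
P(Wq > t) = ρ·e^{−(μ−λ)t} = 0.6488·e^{−0.5828}
= 0.6488·0.558357 = 0.362274

Final: 0.362274


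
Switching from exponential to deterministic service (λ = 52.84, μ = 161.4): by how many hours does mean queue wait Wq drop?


ρ = 52.84/161.4 = 0.3274
Wq(M/M/1) = ρ/(μ−λ) = 0.3274/108.56 = 0.003016 hr
Wq(M/D/1) = ρ/(2(μ−λ)) = 0.001508 hr
Savings = 0.003016 − 0.001508 = 0.001508 hr

Final: 0.001508 hr


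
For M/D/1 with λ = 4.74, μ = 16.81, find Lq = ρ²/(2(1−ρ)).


ρ = 4.74/16.81 = 0.2820
M/D/1: Lq = ρ²/(2(1−ρ)) = 0.07951/(2·0.7180) = 0.05537

Final: 0.05537


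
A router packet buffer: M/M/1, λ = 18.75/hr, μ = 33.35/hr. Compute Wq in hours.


ρ = 18.75/33.35 = 0.5622
Wq = ρ/(μ−λ) = 0.5622/(33.35 − 18.75) = 0.5622/14.60 = 0.03851 hr

Final: 0.03851 hr


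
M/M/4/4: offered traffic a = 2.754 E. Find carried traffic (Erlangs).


B(4,2.754) = 0.178546 (Erlang-B)
Carried load = a(1 − B) = 2.754·(1 − 0.178546) = 2.754·0.821454 = 2.2623 E

Final: 2.2623 Erlangs


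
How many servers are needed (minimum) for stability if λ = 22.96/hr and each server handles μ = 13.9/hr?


Stability requires cμ > λ ⇔ c > λ/μ.
λ/μ = 22.96/13.9 = 1.6518
Minimum integer c = ⌊1.6518⌋ + 1 = 2
Check: 2·13.9 = 27.80 > 22.96, while 1·13.9 = 13.90 ≤ 22.96

Final: 2 servers


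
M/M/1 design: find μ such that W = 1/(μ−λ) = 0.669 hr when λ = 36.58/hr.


W = 1/(μ−λ) ⇒ μ − λ = 1/W = 1/0.669 = 1.4948
μ = λ + 1/W = 36.58 + 1.4948 = 38.0748 per hr

Final: 38.0748 /hr


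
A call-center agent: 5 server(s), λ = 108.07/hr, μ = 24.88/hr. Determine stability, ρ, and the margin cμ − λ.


Total capacity cμ = 5·24.88 = 124.40/hr
ρ = λ/(cμ) = 108.07/124.40 = 0.8687
Stable ⇔ ρ < 1: YES
Spare capacity = cμ − λ = 124.40 − 108.07 = 16.33/hr

Final: ρ = 0.8687; stable; margin = 16.33/hr


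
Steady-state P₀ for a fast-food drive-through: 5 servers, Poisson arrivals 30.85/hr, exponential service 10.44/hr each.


a = λ/μ = 30.85/10.44 = 2.9550; ρ = a/c = 0.5910
Σ_{k=0}^{4} a^k/k! (terms k=0..4) = 1.00000 + 2.95498 + 4.36596 + 4.30044 + 3.17693 = 15.79830
Tail: a^5/(5!(1−ρ)) = 225.30631/(120·0.4090) = 4.59055
P₀ = 1/(15.79830 + 4.59055) = 1/20.38885 = 0.049046

Final: 0.049046


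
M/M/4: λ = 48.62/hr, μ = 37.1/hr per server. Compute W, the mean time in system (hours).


a = 1.3105; ρ = 0.3276; P₀ = 0.268302
Lq = P₀·a^c·ρ/(c!(1−ρ)²) = 0.02390
Wq = Lq/λ = 0.02390/48.62 = 0.0004915 hr
W = Wq + 1/μ = 0.0004915 + 0.02695 = 0.02745 hr

Final: 0.02745 hr


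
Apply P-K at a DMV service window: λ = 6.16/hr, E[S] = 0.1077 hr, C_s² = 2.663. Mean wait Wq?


ρ = λ·E[S] = 6.16·0.1077 = 0.6634
E[S²] = E[S]²(1+C_s²) = 0.1077²·(1+2.663) = 0.042488
Wq = λ·E[S²]/(2(1−ρ)) = 6.16·0.042488/(2·0.3366) = 0.38882 hr

Final: 0.38882 hr


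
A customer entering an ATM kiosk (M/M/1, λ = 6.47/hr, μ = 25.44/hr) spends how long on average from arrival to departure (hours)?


W = 1/(μ−λ) = 1/(25.44 − 6.47) = 1/18.97 = 0.05271 hr

Final: 0.05271 hr


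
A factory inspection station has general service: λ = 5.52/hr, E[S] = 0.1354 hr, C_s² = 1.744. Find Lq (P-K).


ρ = λ·E[S] = 5.52·0.1354 = 0.7474
Lq = ρ²(1+C_s²)/(2(1−ρ)) = 0.5586·(1+1.744)/(2·0.2526)
= 0.5586·2.7440/0.5052 = 3.03424

Final: 3.03424


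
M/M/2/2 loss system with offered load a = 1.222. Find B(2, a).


B(c,a) = (a^c/c!) / Σ_{k=0}^{c} a^k/k!
a^2/2! = 0.746642
Σ terms (k=0..2): 1.00000 + 1.22200 + 0.74664 = 2.968642
B = 0.746642/2.968642 = 0.251510

Final: 0.251510


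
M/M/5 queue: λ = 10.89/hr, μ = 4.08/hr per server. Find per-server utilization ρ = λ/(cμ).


ρ = λ/(cμ) = 10.89/(5·4.08) = 10.89/20.40 = 0.5338

Final: 0.5338


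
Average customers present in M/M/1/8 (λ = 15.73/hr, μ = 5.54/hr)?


ρ = 15.73/5.54 = 2.8394
L = ρ[1 − (K+1)ρ^K + Kρ^(K+1)] / [(1−ρ)(1−ρ^(K+1))]
Numerator: 2.8394·(1 − 9·4224.269944 + 8·11994.181627) = 164500.658853
Denominator: (-1.8394)·(-11993.181627) = 22059.660791
L = 164500.658853/22059.660791 = 7.4571

Final: 7.4571


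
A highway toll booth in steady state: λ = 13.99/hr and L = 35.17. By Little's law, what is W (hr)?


W = L/λ = 35.17/13.99 = 2.5139 hr

Final: 2.5139 hr


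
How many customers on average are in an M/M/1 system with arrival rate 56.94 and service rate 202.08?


ρ = λ/μ = 56.94/202.08 = 0.2818
L = ρ/(1−ρ) = 0.2818/(1 − 0.2818) = 0.2818/0.7182 = 0.3923

Final: 0.3923


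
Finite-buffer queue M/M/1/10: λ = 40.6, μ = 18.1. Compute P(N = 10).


ρ = λ/μ = 40.6/18.1 = 2.2431
P_K = (1−ρ)ρ^K/(1−ρ^(K+1)) = (-1.2431·3224.590626)/(1 − 7233.059635)
= -4008.469010/-7232.059635 = 0.554264

Final: 0.554264


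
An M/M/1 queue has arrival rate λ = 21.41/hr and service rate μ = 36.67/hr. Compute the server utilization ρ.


ρ = λ/μ = 21.41/36.67 = 0.5839

Final: 0.5839


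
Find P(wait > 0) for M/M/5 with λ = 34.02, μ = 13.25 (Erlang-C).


a = λ/μ = 2.5675; ρ = a/5 = 0.5135
P₀ = 0.074589 (from M/M/c formula)
C(c,a) = [a^c/(c!(1−ρ))]·P₀ = [111.58149/(120·0.4865)]·0.074589
= 1.91133·0.074589 = 0.142564

Final: 0.142564


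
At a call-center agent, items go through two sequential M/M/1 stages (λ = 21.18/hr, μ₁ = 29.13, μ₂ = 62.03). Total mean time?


Each node sees arrival rate λ = 21.18/hr (tandem ⇒ throughput preserved).
W₁ = 1/(μ₁−λ) = 1/(29.13−21.18) = 0.12579 hr
W₂ = 1/(μ₂−λ) = 1/(62.03−21.18) = 0.02448 hr
W_total = W₁ + W₂ = 0.12579 + 0.02448 = 0.15027 hr

Final: 0.15027 hr


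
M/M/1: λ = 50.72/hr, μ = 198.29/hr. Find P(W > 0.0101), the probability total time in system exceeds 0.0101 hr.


W ~ Exponential(μ−λ) for M/M/1.
μ − λ = 198.29 − 50.72 = 147.5700
P(W > t) = e^{−(μ−λ)t} = e^{−1.4905} = 0.225270

Final: 0.225270


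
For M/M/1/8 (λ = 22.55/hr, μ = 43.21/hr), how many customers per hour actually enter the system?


ρ = 0.5219; P_K = (1−ρ)ρ^8/(1−ρ^9) = 0.002638
λ_eff = λ(1 − P_K) = 22.55·(1 − 0.002638) = 22.55·0.997362 = 22.4905 /hr

Final: 22.4905 /hr


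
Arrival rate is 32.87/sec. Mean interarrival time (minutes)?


Mean interarrival time = 1/λ = 1/32.87 second = 0.03042 second
In minutes: 0.03042 × 0.0166667 = 0.0005070 min

Final: 0.0005070 min


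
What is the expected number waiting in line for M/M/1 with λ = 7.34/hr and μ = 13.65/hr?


ρ = 7.34/13.65 = 0.5377
Lq = ρ²/(1−ρ) = 0.2892/0.4623 = 0.6255

Final: 0.6255


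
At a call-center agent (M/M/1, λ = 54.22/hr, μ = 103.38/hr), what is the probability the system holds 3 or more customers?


ρ = 54.22/103.38 = 0.5245
P(N ≥ n) = ρ^n = 0.5245^3 = 0.144268

Final: 0.144268


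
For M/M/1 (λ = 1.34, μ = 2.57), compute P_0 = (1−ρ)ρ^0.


ρ = 1.34/2.57 = 0.5214
P_n = (1−ρ)·ρ^n = (1 − 0.5214)·0.5214^0 = 0.4786·1.000000 = 0.478599

Final: 0.478599


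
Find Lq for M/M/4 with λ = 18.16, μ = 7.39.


a = λ/μ = 2.4574; ρ = a/4 = 0.6143
P₀ = 0.077581
Lq = P₀·a^c·ρ / (c!·(1−ρ)²) = 0.077581·36.46579·0.6143/(24·0.14873)
= 0.48690

Final: 0.48690


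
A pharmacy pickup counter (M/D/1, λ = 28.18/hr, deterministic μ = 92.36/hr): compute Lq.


ρ = 28.18/92.36 = 0.3051
M/D/1: Lq = ρ²/(2(1−ρ)) = 0.09309/(2·0.6949) = 0.06698

Final: 0.06698


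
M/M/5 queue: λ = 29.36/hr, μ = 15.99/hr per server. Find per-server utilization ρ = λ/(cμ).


ρ = λ/(cμ) = 29.36/(5·15.99) = 29.36/79.95 = 0.3672

Final: 0.3672


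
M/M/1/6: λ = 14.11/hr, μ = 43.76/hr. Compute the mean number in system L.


ρ = 14.11/43.76 = 0.3224
L = ρ[1 − (K+1)ρ^K + Kρ^(K+1)] / [(1−ρ)(1−ρ^(K+1))]
Numerator: 0.3224·(1 − 7·0.001124 + 6·0.0003624) = 0.320605
Denominator: (0.6776)·(0.999638) = 0.677314
L = 0.320605/0.677314 = 0.4733

Final: 0.4733


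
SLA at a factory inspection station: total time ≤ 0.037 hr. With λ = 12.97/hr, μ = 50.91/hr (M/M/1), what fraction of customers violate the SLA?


W ~ Exponential(μ−λ) for M/M/1.
μ − λ = 50.91 − 12.97 = 37.9400
P(W > t) = e^{−(μ−λ)t} = e^{−1.4038} = 0.245667

Final: 0.245667


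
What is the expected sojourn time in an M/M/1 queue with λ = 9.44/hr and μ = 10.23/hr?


W = 1/(μ−λ) = 1/(10.23 − 9.44) = 1/0.7900 = 1.2658 hr

Final: 1.2658 hr


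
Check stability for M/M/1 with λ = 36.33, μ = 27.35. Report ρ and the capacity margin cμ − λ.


Total capacity cμ = 1·27.35 = 27.35/hr
ρ = λ/(cμ) = 36.33/27.35 = 1.3283
Stable ⇔ ρ < 1: NO
Spare capacity = cμ − λ = 27.35 − 36.33 = -8.98/hr

Final: ρ = 1.3283; unstable; margin = -8.98/hr


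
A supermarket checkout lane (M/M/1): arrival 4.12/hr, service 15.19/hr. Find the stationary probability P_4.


ρ = 4.12/15.19 = 0.2712
P_n = (1−ρ)·ρ^n = (1 − 0.2712)·0.2712^4 = 0.7288·0.005412 = 0.003944

Final: 0.003944


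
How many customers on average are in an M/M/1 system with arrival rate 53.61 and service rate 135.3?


ρ = λ/μ = 53.61/135.3 = 0.3962
L = ρ/(1−ρ) = 0.3962/(1 − 0.3962) = 0.3962/0.6038 = 0.6563

Final: 0.6563


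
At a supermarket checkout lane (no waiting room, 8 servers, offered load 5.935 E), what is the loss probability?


B(c,a) = (a^c/c!) / Σ_{k=0}^{c} a^k/k!
a^8/8! = 38.180821
Σ terms (k=0..8): 1.00000 + 5.93500 + 17.61211 + 34.84263 + 51.69775 + 61.36523 + 60.70044 + 51.46530 + 38.18082 = 322.799287
B = 38.180821/322.799287 = 0.118280

Final: 0.118280


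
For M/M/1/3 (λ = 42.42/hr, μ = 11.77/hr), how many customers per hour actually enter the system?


ρ = 3.6041; P_K = (1−ρ)ρ^3/(1−ρ^4) = 0.726844
λ_eff = λ(1 − P_K) = 42.42·(1 − 0.726844) = 42.42·0.273156 = 11.5873 /hr

Final: 11.5873 /hr


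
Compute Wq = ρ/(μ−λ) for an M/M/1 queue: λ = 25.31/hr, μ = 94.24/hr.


ρ = 25.31/94.24 = 0.2686
Wq = ρ/(μ−λ) = 0.2686/(94.24 − 25.31) = 0.2686/68.93 = 0.003896 hr

Final: 0.003896 hr


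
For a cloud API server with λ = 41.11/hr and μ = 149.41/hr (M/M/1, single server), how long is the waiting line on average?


ρ = 41.11/149.41 = 0.2751
Lq = ρ²/(1−ρ) = 0.07571/0.7249 = 0.1044

Final: 0.1044


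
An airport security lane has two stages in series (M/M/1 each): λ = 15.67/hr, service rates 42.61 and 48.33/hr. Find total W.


Each node sees arrival rate λ = 15.67/hr (tandem ⇒ throughput preserved).
W₁ = 1/(μ₁−λ) = 1/(42.61−15.67) = 0.03712 hr
W₂ = 1/(μ₂−λ) = 1/(48.33−15.67) = 0.03062 hr
W_total = W₁ + W₂ = 0.03712 + 0.03062 = 0.06774 hr

Final: 0.06774 hr


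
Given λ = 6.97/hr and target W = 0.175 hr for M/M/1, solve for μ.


W = 1/(μ−λ) ⇒ μ − λ = 1/W = 1/0.175 = 5.7143
μ = λ + 1/W = 6.97 + 5.7143 = 12.6843 per hr

Final: 12.6843 /hr


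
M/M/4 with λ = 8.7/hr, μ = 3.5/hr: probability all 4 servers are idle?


a = λ/μ = 8.7/3.5 = 2.4857; ρ = a/c = 0.6214
Σ_{k=0}^{3} a^k/k! (terms k=0..3) = 1.00000 + 2.48571 + 3.08939 + 2.55978 = 9.13488
Tail: a^4/(4!(1−ρ)) = 38.17727/(24·0.3786) = 4.20190
P₀ = 1/(9.13488 + 4.20190) = 1/13.33678 = 0.074981

Final: 0.074981


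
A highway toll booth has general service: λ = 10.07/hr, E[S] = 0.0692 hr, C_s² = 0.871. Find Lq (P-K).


ρ = λ·E[S] = 10.07·0.0692 = 0.6968
Lq = ρ²(1+C_s²)/(2(1−ρ)) = 0.4856·(1+0.871)/(2·0.3032)
= 0.4856·1.8710/0.6063 = 1.49847

Final: 1.49847


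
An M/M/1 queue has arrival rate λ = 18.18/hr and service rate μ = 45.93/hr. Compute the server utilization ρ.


ρ = λ/μ = 18.18/45.93 = 0.3958

Final: 0.3958


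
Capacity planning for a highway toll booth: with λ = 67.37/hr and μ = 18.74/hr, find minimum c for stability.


Stability requires cμ > λ ⇔ c > λ/μ.
λ/μ = 67.37/18.74 = 3.5950
Minimum integer c = ⌊3.5950⌋ + 1 = 4
Check: 4·18.74 = 74.96 > 67.37, while 3·18.74 = 56.22 ≤ 67.37

Final: 4 servers


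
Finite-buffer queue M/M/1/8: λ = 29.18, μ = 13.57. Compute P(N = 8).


ρ = λ/μ = 29.18/13.57 = 2.1503
P_K = (1−ρ)ρ^K/(1−ρ^(K+1)) = (-1.1503·457.133995)/(1 − 982.989682)
= -525.855686/-981.989682 = 0.535500

Final: 0.535500


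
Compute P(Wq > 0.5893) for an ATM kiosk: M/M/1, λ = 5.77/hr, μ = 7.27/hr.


ρ = 5.77/7.27 = 0.7937
P(Wq > t) = ρ·e^{−(μ−λ)t} = 0.7937·e^{−0.8840}
= 0.7937·0.413148 = 0.327904

Final: 0.327904


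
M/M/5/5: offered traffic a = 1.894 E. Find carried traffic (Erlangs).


B(5,1.894) = 0.030964 (Erlang-B)
Carried load = a(1 − B) = 1.894·(1 − 0.030964) = 1.894·0.969036 = 1.8354 E

Final: 1.8354 Erlangs


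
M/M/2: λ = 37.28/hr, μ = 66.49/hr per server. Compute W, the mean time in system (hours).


a = 0.5607; ρ = 0.2803; P₀ = 0.562082
Lq = P₀·a^c·ρ/(c!(1−ρ)²) = 0.04782
Wq = Lq/λ = 0.04782/37.28 = 0.001283 hr
W = Wq + 1/μ = 0.001283 + 0.01504 = 0.01632 hr

Final: 0.01632 hr


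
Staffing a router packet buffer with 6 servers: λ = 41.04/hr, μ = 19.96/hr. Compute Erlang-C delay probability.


a = λ/μ = 2.0561; ρ = a/6 = 0.3427
P₀ = 0.127727 (from M/M/c formula)
C(c,a) = [a^c/(c!(1−ρ))]·P₀ = [75.55808/(720·0.6573)]·0.127727
= 0.15965·0.127727 = 0.020392

Final: 0.020392


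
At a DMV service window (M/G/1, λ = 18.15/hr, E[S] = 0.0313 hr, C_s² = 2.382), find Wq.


ρ = λ·E[S] = 18.15·0.0313 = 0.5681
E[S²] = E[S]²(1+C_s²) = 0.0313²·(1+2.382) = 0.003313
Wq = λ·E[S²]/(2(1−ρ)) = 18.15·0.003313/(2·0.4319) = 0.06962 hr

Final: 0.06962 hr


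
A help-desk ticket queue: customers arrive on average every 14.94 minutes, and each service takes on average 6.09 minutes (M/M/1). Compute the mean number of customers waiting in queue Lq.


λ = 60/14.94 = 4.0161 /hr
μ = 60/6.09 = 9.8522 /hr
ρ = λ/μ = 4.0161/9.8522 = 0.4076
Lq = ρ²/(1−ρ) = 0.1662/0.5924 = 0.2805

Final: 0.2805


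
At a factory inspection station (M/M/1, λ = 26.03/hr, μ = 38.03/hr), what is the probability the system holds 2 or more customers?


ρ = 26.03/38.03 = 0.6845
P(N ≥ n) = ρ^n = 0.6845^2 = 0.468485

Final: 0.468485


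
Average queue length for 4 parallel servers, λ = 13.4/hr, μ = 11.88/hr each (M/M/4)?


a = λ/μ = 1.1279; ρ = a/4 = 0.2820
P₀ = 0.322874
Lq = P₀·a^c·ρ / (c!·(1−ρ)²) = 0.322874·1.61865·0.2820/(24·0.51554)
= 0.01191

Final: 0.01191


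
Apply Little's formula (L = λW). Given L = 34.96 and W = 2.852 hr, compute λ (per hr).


λ = L/W = 34.96/2.852 = 12.2581 /hr

Final: 12.2581 /hr


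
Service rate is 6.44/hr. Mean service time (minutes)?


Mean service time = 1/μ = 1/6.44 hour = 0.15528 hour
In minutes: 0.15528 × 60 = 9.3168 min

Final: 9.3168 min


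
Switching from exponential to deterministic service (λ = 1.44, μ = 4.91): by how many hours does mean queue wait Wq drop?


ρ = 1.44/4.91 = 0.2933
Wq(M/M/1) = ρ/(μ−λ) = 0.2933/3.47 = 0.08452 hr
Wq(M/D/1) = ρ/(2(μ−λ)) = 0.04226 hr
Savings = 0.08452 − 0.04226 = 0.04226 hr

Final: 0.04226 hr


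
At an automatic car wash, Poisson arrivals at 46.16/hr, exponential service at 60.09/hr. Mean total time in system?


W = 1/(μ−λ) = 1/(60.09 − 46.16) = 1/13.93 = 0.07179 hr

Final: 0.07179 hr


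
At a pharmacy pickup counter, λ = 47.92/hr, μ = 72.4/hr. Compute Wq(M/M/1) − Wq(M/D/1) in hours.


ρ = 47.92/72.4 = 0.6619
Wq(M/M/1) = ρ/(μ−λ) = 0.6619/24.48 = 0.02704 hr
Wq(M/D/1) = ρ/(2(μ−λ)) = 0.01352 hr
Savings = 0.02704 − 0.01352 = 0.01352 hr

Final: 0.01352 hr


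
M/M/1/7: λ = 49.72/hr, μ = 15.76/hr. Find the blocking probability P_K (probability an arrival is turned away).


ρ = λ/μ = 49.72/15.76 = 3.1548
P_K = (1−ρ)ρ^K/(1−ρ^(K+1)) = (-2.1548·3110.458044)/(1 − 9812.942511)
= -6702.484466/-9811.942511 = 0.683095

Final: 0.683095


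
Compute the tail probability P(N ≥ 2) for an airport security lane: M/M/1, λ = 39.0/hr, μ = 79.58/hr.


ρ = 39.0/79.58 = 0.4901
P(N ≥ n) = ρ^n = 0.4901^2 = 0.240171

Final: 0.240171


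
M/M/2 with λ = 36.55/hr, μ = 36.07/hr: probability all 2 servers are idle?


a = λ/μ = 36.55/36.07 = 1.0133; ρ = a/c = 0.5067
Σ_{k=0}^{1} a^k/k! (terms k=0..1) = 1.00000 + 1.01331 = 2.01331
Tail: a^2/(2!(1−ρ)) = 1.02679/(2·0.4933) = 1.04064
P₀ = 1/(2.01331 + 1.04064) = 1/3.05395 = 0.327445

Final: 0.327445


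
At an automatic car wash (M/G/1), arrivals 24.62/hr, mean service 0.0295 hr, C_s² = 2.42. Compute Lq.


ρ = λ·E[S] = 24.62·0.0295 = 0.7263
Lq = ρ²(1+C_s²)/(2(1−ρ)) = 0.5275·(1+2.42)/(2·0.2737)
= 0.5275·3.4200/0.5474 = 3.29553

Final: 3.29553


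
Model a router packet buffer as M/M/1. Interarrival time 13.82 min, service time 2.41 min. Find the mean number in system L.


λ = 60/13.82 = 4.3415 /hr
μ = 60/2.41 = 24.8963 /hr
ρ = λ/μ = 4.3415/24.8963 = 0.1744
L = ρ/(1−ρ) = 0.1744/0.8256 = 0.2112

Final: 0.2112


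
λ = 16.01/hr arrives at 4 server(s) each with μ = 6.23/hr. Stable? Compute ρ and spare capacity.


Total capacity cμ = 4·6.23 = 24.92/hr
ρ = λ/(cμ) = 16.01/24.92 = 0.6425
Stable ⇔ ρ < 1: YES
Spare capacity = cμ − λ = 24.92 − 16.01 = 8.91/hr

Final: ρ = 0.6425; stable; margin = 8.91/hr


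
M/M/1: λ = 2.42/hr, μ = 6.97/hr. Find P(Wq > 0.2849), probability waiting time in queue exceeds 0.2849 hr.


ρ = 2.42/6.97 = 0.3472
P(Wq > t) = ρ·e^{−(μ−λ)t} = 0.3472·e^{−1.2963}
= 0.3472·0.273543 = 0.094975

Final: 0.094975


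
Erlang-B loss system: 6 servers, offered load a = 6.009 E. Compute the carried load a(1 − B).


B(6,6.009) = 0.265554 (Erlang-B)
Carried load = a(1 − B) = 6.009·(1 − 0.265554) = 6.009·0.734446 = 4.4133 E

Final: 4.4133 Erlangs


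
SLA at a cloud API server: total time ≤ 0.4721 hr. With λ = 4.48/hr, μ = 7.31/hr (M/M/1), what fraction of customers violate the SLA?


W ~ Exponential(μ−λ) for M/M/1.
μ − λ = 7.31 − 4.48 = 2.8300
P(W > t) = e^{−(μ−λ)t} = e^{−1.3360} = 0.262884

Final: 0.262884


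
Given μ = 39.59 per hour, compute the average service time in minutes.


Mean service time = 1/μ = 1/39.59 hour = 0.02526 hour
In minutes: 0.02526 × 60 = 1.5155 min

Final: 1.5155 min


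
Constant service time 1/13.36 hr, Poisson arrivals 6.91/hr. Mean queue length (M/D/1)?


ρ = 6.91/13.36 = 0.5172
M/D/1: Lq = ρ²/(2(1−ρ)) = 0.2675/(2·0.4828) = 0.27705

Final: 0.27705


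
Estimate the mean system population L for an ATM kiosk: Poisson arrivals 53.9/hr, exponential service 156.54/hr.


ρ = λ/μ = 53.9/156.54 = 0.3443
L = ρ/(1−ρ) = 0.3443/(1 − 0.3443) = 0.3443/0.6557 = 0.5251

Final: 0.5251


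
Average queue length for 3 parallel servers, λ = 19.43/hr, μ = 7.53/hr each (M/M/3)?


a = λ/μ = 2.5803; ρ = a/3 = 0.8601
P₀ = 0.036524
Lq = P₀·a^c·ρ / (c!·(1−ρ)²) = 0.036524·17.18041·0.8601/(6·0.01957)
= 4.59703

Final: 4.59703


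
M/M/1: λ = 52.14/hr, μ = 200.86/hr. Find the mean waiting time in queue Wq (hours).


ρ = 52.14/200.86 = 0.2596
Wq = ρ/(μ−λ) = 0.2596/(200.86 − 52.14) = 0.2596/148.72 = 0.001745 hr

Final: 0.001745 hr


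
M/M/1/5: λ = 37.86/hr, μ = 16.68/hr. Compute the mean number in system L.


ρ = 37.86/16.68 = 2.2698
L = ρ[1 − (K+1)ρ^K + Kρ^(K+1)] / [(1−ρ)(1−ρ^(K+1))]
Numerator: 2.2698·(1 − 6·60.245251 + 5·136.743717) = 733.701104
Denominator: (-1.2698)·(-135.743717) = 172.365223
L = 733.701104/172.365223 = 4.2567

Final: 4.2567


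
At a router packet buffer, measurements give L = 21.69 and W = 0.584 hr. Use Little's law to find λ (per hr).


λ = L/W = 21.69/0.584 = 37.1404 /hr

Final: 37.1404 /hr


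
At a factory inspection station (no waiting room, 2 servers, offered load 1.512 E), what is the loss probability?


B(c,a) = (a^c/c!) / Σ_{k=0}^{c} a^k/k!
a^2/2! = 1.143072
Σ terms (k=0..2): 1.00000 + 1.51200 + 1.14307 = 3.655072
B = 1.143072/3.655072 = 0.312736

Final: 0.312736


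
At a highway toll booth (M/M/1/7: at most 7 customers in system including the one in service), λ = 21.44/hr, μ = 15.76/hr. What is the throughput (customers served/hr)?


ρ = 1.3604; P_K = (1−ρ)ρ^7/(1−ρ^8) = 0.289612
λ_eff = λ(1 − P_K) = 21.44·(1 − 0.289612) = 21.44·0.710388 = 15.2307 /hr

Final: 15.2307 /hr


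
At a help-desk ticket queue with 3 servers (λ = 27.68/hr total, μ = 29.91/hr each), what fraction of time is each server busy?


ρ = λ/(cμ) = 27.68/(3·29.91) = 27.68/89.73 = 0.3085

Final: 0.3085


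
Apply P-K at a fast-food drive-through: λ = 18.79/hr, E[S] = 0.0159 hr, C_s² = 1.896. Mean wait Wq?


ρ = λ·E[S] = 18.79·0.0159 = 0.2988
E[S²] = E[S]²(1+C_s²) = 0.0159²·(1+1.896) = 0.0007321
Wq = λ·E[S²]/(2(1−ρ)) = 18.79·0.0007321/(2·0.7012) = 0.009809 hr

Final: 0.009809 hr


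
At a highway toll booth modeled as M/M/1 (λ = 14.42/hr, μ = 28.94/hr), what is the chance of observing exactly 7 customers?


ρ = 14.42/28.94 = 0.4983
P_n = (1−ρ)·ρ^n = (1 − 0.4983)·0.4983^7 = 0.5017·0.007625 = 0.003826

Final: 0.003826


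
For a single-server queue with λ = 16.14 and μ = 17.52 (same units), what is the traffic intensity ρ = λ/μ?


ρ = λ/μ = 16.14/17.52 = 0.9212

Final: 0.9212


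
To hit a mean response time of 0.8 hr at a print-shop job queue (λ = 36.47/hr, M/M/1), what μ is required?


W = 1/(μ−λ) ⇒ μ − λ = 1/W = 1/0.8 = 1.2500
μ = λ + 1/W = 36.47 + 1.2500 = 37.7200 per hr

Final: 37.7200 /hr


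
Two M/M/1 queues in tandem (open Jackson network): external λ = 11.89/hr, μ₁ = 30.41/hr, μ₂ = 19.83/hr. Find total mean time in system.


Each node sees arrival rate λ = 11.89/hr (tandem ⇒ throughput preserved).
W₁ = 1/(μ₁−λ) = 1/(30.41−11.89) = 0.05400 hr
W₂ = 1/(μ₂−λ) = 1/(19.83−11.89) = 0.12594 hr
W_total = W₁ + W₂ = 0.05400 + 0.12594 = 0.17994 hr

Final: 0.17994 hr


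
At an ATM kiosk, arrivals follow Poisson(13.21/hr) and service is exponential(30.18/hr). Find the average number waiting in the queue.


ρ = 13.21/30.18 = 0.4377
Lq = ρ²/(1−ρ) = 0.1916/0.5623 = 0.3407

Final: 0.3407


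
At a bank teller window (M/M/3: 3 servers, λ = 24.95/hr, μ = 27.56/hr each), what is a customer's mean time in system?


a = 0.9053; ρ = 0.3018; P₀ = 0.401255
Lq = P₀·a^c·ρ/(c!(1−ρ)²) = 0.03071
Wq = Lq/λ = 0.03071/24.95 = 0.001231 hr
W = Wq + 1/μ = 0.001231 + 0.03628 = 0.03752 hr

Final: 0.03752 hr


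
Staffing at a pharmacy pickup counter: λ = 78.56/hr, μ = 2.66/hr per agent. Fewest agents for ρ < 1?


Stability requires cμ > λ ⇔ c > λ/μ.
λ/μ = 78.56/2.66 = 29.5338
Minimum integer c = ⌊29.5338⌋ + 1 = 30
Check: 30·2.66 = 79.80 > 78.56, while 29·2.66 = 77.14 ≤ 78.56

Final: 30 servers


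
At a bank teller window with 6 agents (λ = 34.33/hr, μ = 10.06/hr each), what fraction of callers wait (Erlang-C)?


a = λ/μ = 3.4125; ρ = a/6 = 0.5688
P₀ = 0.031795 (from M/M/c formula)
C(c,a) = [a^c/(c!(1−ρ))]·P₀ = [1579.26473/(720·0.4312)]·0.031795
= 5.08625·0.031795 = 0.161715

Final: 0.161715


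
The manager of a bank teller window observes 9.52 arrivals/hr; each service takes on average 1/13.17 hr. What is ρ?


ρ = λ/μ = 9.52/13.17 = 0.7229

Final: 0.7229


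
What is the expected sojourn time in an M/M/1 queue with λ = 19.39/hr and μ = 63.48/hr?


W = 1/(μ−λ) = 1/(63.48 − 19.39) = 1/44.09 = 0.02268 hr

Final: 0.02268 hr
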